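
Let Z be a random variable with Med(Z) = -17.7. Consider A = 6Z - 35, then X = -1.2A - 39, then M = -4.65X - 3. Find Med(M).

Med(A) = 6·(-17.7) + (-35) = -141.2.
Med(X) = (-1.2)·(-141.2) + (-39) = 130.44.
Med(M) = (-4.65)·130.44 + (-3) = -609.546.

Med(M) = -609.546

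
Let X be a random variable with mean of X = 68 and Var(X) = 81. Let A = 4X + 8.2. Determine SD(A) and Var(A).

SD(A) = 36, Var(A) = 1296

A = 4X + 8.2 is linear with a = 4, b = 8.2.
SD(X) = √81 = 9.
SD(A) = |a|·SD(X) = |4|·9 = 36.
Var(A) = a²·Var(X) = 4²·81 = 1296 (the additive constant 8.2 does not affect variance).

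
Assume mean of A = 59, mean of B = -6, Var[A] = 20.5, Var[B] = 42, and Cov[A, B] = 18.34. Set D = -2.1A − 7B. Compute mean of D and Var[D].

mean of D = -81.9, Var[D] = 2687.601

mean of D = (-2.1)·mean of A + (-7)·mean of B = (-2.1)·59 + (-7)·(-6) = -81.9.
Var[D] = a²·Var[A] + b²·Var[B] + 2ab·Cov[A, B] with a = -2.1, b = -7.
= (-2.1)²·20.5 + (-7)²·42 + 2·(-2.1)·(-7)·18.34
= 90.405 + 2058 + 539.196 = 2687.601.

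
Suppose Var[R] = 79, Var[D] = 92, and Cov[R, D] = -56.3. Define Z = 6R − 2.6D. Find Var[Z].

Var[Z] = 5222.48

Var[Z] = a²·Var[R] + b²·Var[D] + 2ab·Cov[R, D] with a = 6, b = -2.6.
= 6²·79 + (-2.6)²·92 + 2·6·(-2.6)·(-56.3)
= 2844 + 621.92 + 1756.56 = 5222.48.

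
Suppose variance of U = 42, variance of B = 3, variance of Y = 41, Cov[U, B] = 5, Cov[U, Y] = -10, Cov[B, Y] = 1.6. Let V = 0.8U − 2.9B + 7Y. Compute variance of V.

variance of V = 1860.95

variance of V = a²·variance of U + b²·variance of B + c²·variance of Y + 2ab·Cov[U, B] + 2ac·Cov[U, Y] + 2bc·Cov[B, Y], with a = 0.8, b = -2.9, c = 7.
= 26.88 + 25.23 + 2009 + (-23.2) + (-112) + (-64.96)
= 1860.95.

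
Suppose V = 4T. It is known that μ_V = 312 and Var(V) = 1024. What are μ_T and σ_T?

μ_T = 78, σ_T = 8

From V = 4T: μ_V = a·μ_T + b, so μ_T = (μ_V − b)/a = (312 − 0)/4 = 78.
σ_V = √1024 = 32.
σ_V = |a|·σ_T, so σ_T = 32/|4| = 8.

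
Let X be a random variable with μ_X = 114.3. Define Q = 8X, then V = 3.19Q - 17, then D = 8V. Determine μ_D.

μ_Q = 8·114.3 = 914.4.
μ_V = 3.19·914.4 + (-17) = 2899.936.
μ_D = 8·2899.936 = 23199.488.

μ_D = 23199.488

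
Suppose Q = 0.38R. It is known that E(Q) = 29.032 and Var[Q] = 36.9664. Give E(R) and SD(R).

From Q = 0.38R: E(Q) = a·E(R) + b, so E(R) = (E(Q) − b)/a = (29.032 − 0)/0.38 = 76.4.
SD(Q) = √36.9664 = 6.08.
SD(Q) = |a|·SD(R), so SD(R) = 6.08/|0.38| = 16.

E(R) = 76.4, SD(R) = 16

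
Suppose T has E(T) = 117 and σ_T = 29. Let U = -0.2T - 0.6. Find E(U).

E(U) = -24

U = -0.2T - 0.6 is linear with a = -0.2, b = -0.6.
E(U) = a·E(T) + b = (-0.2)·117 + (-0.6) = -24.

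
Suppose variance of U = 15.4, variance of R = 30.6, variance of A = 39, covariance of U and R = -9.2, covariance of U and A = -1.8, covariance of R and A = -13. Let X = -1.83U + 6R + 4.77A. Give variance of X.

variance of X = 1529.87292

variance of X = a²·variance of U + b²·variance of R + c²·variance of A + 2ab·covariance of U and R + 2ac·covariance of U and A + 2bc·covariance of R and A, with a = -1.83, b = 6, c = 4.77.
= 51.57306 + 1101.6 + 887.3631 + 202.032 + 31.42476 + (-744.12)
= 1529.87292.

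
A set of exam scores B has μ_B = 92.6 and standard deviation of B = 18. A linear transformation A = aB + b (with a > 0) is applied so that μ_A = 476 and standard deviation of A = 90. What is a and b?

standard deviation of A = a·standard deviation of B (a > 0), so a = 90/18 = 5.
μ_A = a·μ_B + b, so b = 476 − 5·92.6 = 13.

a = 5, b = 13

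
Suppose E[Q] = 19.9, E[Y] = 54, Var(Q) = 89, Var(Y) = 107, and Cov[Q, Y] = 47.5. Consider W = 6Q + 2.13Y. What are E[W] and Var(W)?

E[W] = 234.42, Var(W) = 4903.5483

E[W] = 6·E[Q] + 2.13·E[Y] = 6·19.9 + 2.13·54 = 234.42.
Var(W) = a²·Var(Q) + b²·Var(Y) + 2ab·Cov[Q, Y] with a = 6, b = 2.13.
= 6²·89 + 2.13²·107 + 2·6·2.13·47.5
= 3204 + 485.4483 + 1214.1 = 4903.5483.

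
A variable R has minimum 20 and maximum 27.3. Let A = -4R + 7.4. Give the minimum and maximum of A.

min(A) = -101.8, max(A) = -72.6

a = -4 < 0, so order reverses: min(A) = a·max(R)+b = (-4)·27.3 + 7.4 = -101.8; max(A) = a·min(R)+b = (-4)·20 + 7.4 = -72.6.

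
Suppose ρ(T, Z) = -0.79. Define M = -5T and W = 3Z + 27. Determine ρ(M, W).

Linear rescalings preserve |correlation|; the slopes -5 and 3 have opposite signs, so the correlation flips sign: ρ(M, W) = −ρ(T, Z) = 0.79.

ρ(M, W) = 0.79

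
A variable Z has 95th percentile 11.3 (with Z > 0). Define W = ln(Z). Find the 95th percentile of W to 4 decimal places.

95th percentile of W = 2.4248

ln(Z) is increasing, so P_{95}(W) = g(P_{95}(Z)) ≈ 2.4248.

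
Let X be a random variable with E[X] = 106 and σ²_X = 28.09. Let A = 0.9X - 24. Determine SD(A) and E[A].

A = 0.9X - 24 is linear with a = 0.9, b = -24.
SD(X) = √28.09 = 5.3.
SD(A) = |a|·SD(X) = |0.9|·5.3 = 4.77.
E[A] = a·E[X] + b = 0.9·106 + (-24) = 71.4.

SD(A) = 4.77, E[A] = 71.4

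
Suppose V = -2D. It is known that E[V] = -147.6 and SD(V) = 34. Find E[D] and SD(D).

E[D] = 73.8, SD(D) = 17

From V = -2D: E[V] = a·E[D] + b, so E[D] = (E[V] − b)/a = (-147.6 − 0)/(-2) = 73.8.
SD(V) = |a|·SD(D), so SD(D) = 34/|-2| = 17.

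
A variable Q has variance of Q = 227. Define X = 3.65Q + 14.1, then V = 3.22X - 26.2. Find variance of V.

variance of V = 31356.193043

variance of X = 3.65²·227 = 3024.2075.
variance of V = 3.22²·3024.2075 = 31356.193043.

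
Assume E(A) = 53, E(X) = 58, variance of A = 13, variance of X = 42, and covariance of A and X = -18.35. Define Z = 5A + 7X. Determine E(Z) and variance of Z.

E(Z) = 671, variance of Z = 1098.5

E(Z) = 5·E(A) + 7·E(X) = 5·53 + 7·58 = 671.
variance of Z = a²·variance of A + b²·variance of X + 2ab·covariance of A and X with a = 5, b = 7.
= 5²·13 + 7²·42 + 2·5·7·(-18.35)
= 325 + 2058 + (-1284.5) = 1098.5.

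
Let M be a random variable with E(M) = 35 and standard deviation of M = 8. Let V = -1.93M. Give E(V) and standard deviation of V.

V = -1.93M is linear with a = -1.93, b = 0.
E(V) = a·E(M) + b = (-1.93)·35 = -67.55.
standard deviation of V = |a|·standard deviation of M = |-1.93|·8 = 15.44.

E(V) = -67.55, standard deviation of V = 15.44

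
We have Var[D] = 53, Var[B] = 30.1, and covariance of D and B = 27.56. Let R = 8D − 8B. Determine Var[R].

Var[R] = 1790.72

Var[R] = a²·Var[D] + b²·Var[B] + 2ab·covariance of D and B with a = 8, b = -8.
= 8²·53 + (-8)²·30.1 + 2·8·(-8)·27.56
= 3392 + 1926.4 + (-3527.68) = 1790.72.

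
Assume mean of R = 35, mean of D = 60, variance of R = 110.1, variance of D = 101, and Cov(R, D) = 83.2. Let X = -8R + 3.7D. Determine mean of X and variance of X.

mean of X = -58, variance of X = 3503.65

mean of X = (-8)·mean of R + 3.7·mean of D = (-8)·35 + 3.7·60 = -58.
variance of X = a²·variance of R + b²·variance of D + 2ab·Cov(R, D) with a = -8, b = 3.7.
= (-8)²·110.1 + 3.7²·101 + 2·(-8)·3.7·83.2
= 7046.4 + 1382.69 + (-4925.44) = 3503.65.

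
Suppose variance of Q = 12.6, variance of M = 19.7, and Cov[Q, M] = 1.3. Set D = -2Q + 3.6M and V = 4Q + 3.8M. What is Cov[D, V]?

Cov[D, V] = 177.536

By bilinearity, Cov[D, V] = ac·variance of Q + bd·variance of M + (ad+bc)·Cov[Q, M], with a=-2, b=3.6, c=4, d=3.8.
ac·variance of Q = (-2)·4·12.6 = -100.8
bd·variance of M = 3.6·3.8·19.7 = 269.496
(ad+bc)·Cov[Q, M] = (6.8)·1.3 = 8.84
Cov[D, V] = -100.8 + 269.496 + 8.84 = 177.536.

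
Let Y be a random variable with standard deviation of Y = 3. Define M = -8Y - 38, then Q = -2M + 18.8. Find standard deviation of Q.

standard deviation of M = |-8|·3 = 24.
standard deviation of Q = |-2|·24 = 48.

standard deviation of Q = 48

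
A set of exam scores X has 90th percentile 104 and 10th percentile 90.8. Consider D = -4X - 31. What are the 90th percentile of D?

Since a = -4 < 0 the transformation is decreasing, reversing order: the 90th percentile of D corresponds to the 10th percentile of X.
So P_{90}(D) = a·P_{10}(X) + b = (-4)·90.8 + (-31) = -394.2.

90th percentile of D = -394.2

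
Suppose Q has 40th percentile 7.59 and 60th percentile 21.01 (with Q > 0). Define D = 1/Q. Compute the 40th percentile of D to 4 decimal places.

40th percentile of D = 0.0476

1/Q is decreasing on Q > 0, so percentile order reverses: P_{40}(D) uses P_{60}(Q) = 21.01.
P_{40}(D) = 1/21.01 ≈ 0.0476.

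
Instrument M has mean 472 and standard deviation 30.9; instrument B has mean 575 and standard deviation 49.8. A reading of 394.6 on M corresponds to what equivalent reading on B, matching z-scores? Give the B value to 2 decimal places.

B = 450.26

z = (394.6 − 472)/30.9 ≈ -2.5049.
B = 575 + z·49.8 = 575 + (394.6 − 472)·49.8/30.9 ≈ 450.26.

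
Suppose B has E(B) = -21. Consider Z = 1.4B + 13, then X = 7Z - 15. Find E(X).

E(X) = -129.8

E(Z) = 1.4·(-21) + 13 = -16.4.
E(X) = 7·(-16.4) + (-15) = -129.8.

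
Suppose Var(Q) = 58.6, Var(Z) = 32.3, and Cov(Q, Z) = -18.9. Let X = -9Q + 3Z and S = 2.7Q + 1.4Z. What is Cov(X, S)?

Cov(X, S) = -1203.27

By bilinearity, Cov(X, S) = ac·Var(Q) + bd·Var(Z) + (ad+bc)·Cov(Q, Z), with a=-9, b=3, c=2.7, d=1.4.
ac·Var(Q) = (-9)·2.7·58.6 = -1423.98
bd·Var(Z) = 3·1.4·32.3 = 135.66
(ad+bc)·Cov(Q, Z) = (-4.5)·(-18.9) = 85.05
Cov(X, S) = -1423.98 + 135.66 + 85.05 = -1203.27.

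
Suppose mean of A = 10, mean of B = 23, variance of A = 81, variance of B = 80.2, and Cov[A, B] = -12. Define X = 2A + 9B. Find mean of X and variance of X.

mean of X = 227, variance of X = 6388.2

mean of X = 2·mean of A + 9·mean of B = 2·10 + 9·23 = 227.
variance of X = a²·variance of A + b²·variance of B + 2ab·Cov[A, B] with a = 2, b = 9.
= 2²·81 + 9²·80.2 + 2·2·9·(-12)
= 324 + 6496.2 + (-432) = 6388.2.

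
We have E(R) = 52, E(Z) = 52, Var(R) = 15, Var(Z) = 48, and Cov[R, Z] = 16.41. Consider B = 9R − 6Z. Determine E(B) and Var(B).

E(B) = 9·E(R) + (-6)·E(Z) = 9·52 + (-6)·52 = 156.
Var(B) = a²·Var(R) + b²·Var(Z) + 2ab·Cov[R, Z] with a = 9, b = -6.
= 9²·15 + (-6)²·48 + 2·9·(-6)·16.41
= 1215 + 1728 + (-1772.28) = 1170.72.

E(B) = 156, Var(B) = 1170.72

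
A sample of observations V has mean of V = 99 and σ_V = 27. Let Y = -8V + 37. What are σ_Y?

σ_Y = 216

Y = -8V + 37 is linear with a = -8, b = 37.
σ_Y = |a|·σ_V = |-8|·27 = 216.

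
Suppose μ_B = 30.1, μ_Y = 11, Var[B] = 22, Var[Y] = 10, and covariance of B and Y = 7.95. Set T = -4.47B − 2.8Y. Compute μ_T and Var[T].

μ_T = -165.347, Var[T] = 716.9842

μ_T = (-4.47)·μ_B + (-2.8)·μ_Y = (-4.47)·30.1 + (-2.8)·11 = -165.347.
Var[T] = a²·Var[B] + b²·Var[Y] + 2ab·covariance of B and Y with a = -4.47, b = -2.8.
= (-4.47)²·22 + (-2.8)²·10 + 2·(-4.47)·(-2.8)·7.95
= 439.5798 + 78.4 + 199.0044 = 716.9842.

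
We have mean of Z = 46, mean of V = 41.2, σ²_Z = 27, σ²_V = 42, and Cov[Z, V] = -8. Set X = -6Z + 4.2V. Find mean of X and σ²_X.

mean of X = (-6)·mean of Z + 4.2·mean of V = (-6)·46 + 4.2·41.2 = -102.96.
σ²_X = a²·σ²_Z + b²·σ²_V + 2ab·Cov[Z, V] with a = -6, b = 4.2.
= (-6)²·27 + 4.2²·42 + 2·(-6)·4.2·(-8)
= 972 + 740.88 + 403.2 = 2116.08.

mean of X = -102.96, σ²_X = 2116.08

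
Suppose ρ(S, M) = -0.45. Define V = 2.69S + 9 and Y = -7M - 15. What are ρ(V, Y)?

Linear rescalings preserve |correlation|; the slopes 2.69 and -7 have opposite signs, so the correlation flips sign: ρ(V, Y) = −ρ(S, M) = 0.45.

ρ(V, Y) = 0.45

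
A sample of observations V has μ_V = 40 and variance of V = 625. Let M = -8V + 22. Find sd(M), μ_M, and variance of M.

M = -8V + 22 is linear with a = -8, b = 22.
sd(V) = √625 = 25.
sd(M) = |a|·sd(V) = |-8|·25 = 200.
μ_M = a·μ_V + b = (-8)·40 + 22 = -298.
variance of M = a²·variance of V = (-8)²·625 = 40000 (the additive constant 22 does not affect variance).

sd(M) = 200, μ_M = -298, variance of M = 40000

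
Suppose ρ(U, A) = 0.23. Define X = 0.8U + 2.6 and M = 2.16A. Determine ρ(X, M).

Linear rescalings preserve correlation up to sign; here the slopes 0.8 and 2.16 have the same sign, so ρ(X, M) = ρ(U, A) = 0.23.

ρ(X, M) = 0.23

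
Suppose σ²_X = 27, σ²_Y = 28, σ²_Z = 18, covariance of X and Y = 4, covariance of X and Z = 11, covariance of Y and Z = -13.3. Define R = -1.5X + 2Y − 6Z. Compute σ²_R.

σ²_R = a²·σ²_X + b²·σ²_Y + c²·σ²_Z + 2ab·covariance of X and Y + 2ac·covariance of X and Z + 2bc·covariance of Y and Z, with a = -1.5, b = 2, c = -6.
= 60.75 + 112 + 648 + (-24) + 198 + 319.2
= 1313.95.

σ²_R = 1313.95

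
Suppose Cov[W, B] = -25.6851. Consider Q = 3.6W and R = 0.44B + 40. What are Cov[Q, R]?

Cov[Q, R] = a·c·Cov[W, B] = 3.6·0.44·(-25.6851) = -40.6851984. Additive constants drop out.

Cov[Q, R] = -40.6851984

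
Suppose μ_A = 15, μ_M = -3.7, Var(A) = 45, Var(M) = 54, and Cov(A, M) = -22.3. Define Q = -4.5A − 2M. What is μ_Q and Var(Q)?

μ_Q = -60.1, Var(Q) = 725.85

μ_Q = (-4.5)·μ_A + (-2)·μ_M = (-4.5)·15 + (-2)·(-3.7) = -60.1.
Var(Q) = a²·Var(A) + b²·Var(M) + 2ab·Cov(A, M) with a = -4.5, b = -2.
= (-4.5)²·45 + (-2)²·54 + 2·(-4.5)·(-2)·(-22.3)
= 911.25 + 216 + (-401.4) = 725.85.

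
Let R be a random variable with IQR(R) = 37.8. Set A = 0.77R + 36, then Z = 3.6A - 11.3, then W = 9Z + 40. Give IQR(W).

IQR(A) = |0.77|·37.8 = 29.106.
IQR(Z) = |3.6|·29.106 = 104.7816.
IQR(W) = |9|·104.7816 = 943.0344.

IQR(W) = 943.0344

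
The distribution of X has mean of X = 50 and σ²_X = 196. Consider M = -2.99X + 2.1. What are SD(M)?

SD(M) = 41.86

M = -2.99X + 2.1 is linear with a = -2.99, b = 2.1.
SD(X) = √196 = 14.
SD(M) = |a|·SD(X) = |-2.99|·14 = 41.86.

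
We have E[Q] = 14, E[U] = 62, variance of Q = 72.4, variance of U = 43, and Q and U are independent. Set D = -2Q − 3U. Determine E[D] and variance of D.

E[D] = (-2)·E[Q] + (-3)·E[U] = (-2)·14 + (-3)·62 = -214.
variance of D = a²·variance of Q + b²·variance of U + 2ab·Cov(Q, U) with a = -2, b = -3.
Independence gives Cov(Q, U) = 0.
= (-2)²·72.4 + (-3)²·43 + 2·(-2)·(-3)·0
= 289.6 + 387 + 0 = 676.6.

E[D] = -214, variance of D = 676.6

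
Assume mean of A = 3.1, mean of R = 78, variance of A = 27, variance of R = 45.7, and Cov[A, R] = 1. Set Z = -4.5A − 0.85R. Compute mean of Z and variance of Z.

mean of Z = (-4.5)·mean of A + (-0.85)·mean of R = (-4.5)·3.1 + (-0.85)·78 = -80.25.
variance of Z = a²·variance of A + b²·variance of R + 2ab·Cov[A, R] with a = -4.5, b = -0.85.
= (-4.5)²·27 + (-0.85)²·45.7 + 2·(-4.5)·(-0.85)·1
= 546.75 + 33.01825 + 7.65 = 587.41825.

mean of Z = -80.25, variance of Z = 587.41825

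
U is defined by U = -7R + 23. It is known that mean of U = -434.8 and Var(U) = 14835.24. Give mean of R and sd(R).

mean of R = 65.4, sd(R) = 17.4

From U = -7R + 23: mean of U = a·mean of R + b, so mean of R = (mean of U − b)/a = (-434.8 − 23)/(-7) = 65.4.
sd(U) = √14835.24 = 121.8.
sd(U) = |a|·sd(R), so sd(R) = 121.8/|-7| = 17.4.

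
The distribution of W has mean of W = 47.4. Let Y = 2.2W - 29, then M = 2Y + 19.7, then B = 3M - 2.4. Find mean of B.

mean of B = 508.38

mean of Y = 2.2·47.4 + (-29) = 75.28.
mean of M = 2·75.28 + 19.7 = 170.26.
mean of B = 3·170.26 + (-2.4) = 508.38.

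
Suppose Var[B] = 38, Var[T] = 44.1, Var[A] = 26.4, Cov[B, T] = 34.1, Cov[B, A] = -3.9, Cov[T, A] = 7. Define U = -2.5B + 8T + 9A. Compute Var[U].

Var[U] = a²·Var[B] + b²·Var[T] + c²·Var[A] + 2ab·Cov[B, T] + 2ac·Cov[B, A] + 2bc·Cov[T, A], with a = -2.5, b = 8, c = 9.
= 237.5 + 2822.4 + 2138.4 + (-1364) + 175.5 + 1008
= 5017.8.

Var[U] = 5017.8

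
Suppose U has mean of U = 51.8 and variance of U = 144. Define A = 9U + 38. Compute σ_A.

σ_A = 108

A = 9U + 38 is linear with a = 9, b = 38.
σ_U = √144 = 12.
σ_A = |a|·σ_U = |9|·12 = 108.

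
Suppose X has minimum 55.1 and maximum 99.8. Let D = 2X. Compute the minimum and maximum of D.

min(D) = 110.2, max(D) = 199.6

a = 2 > 0, so min(D) = a·min(X)+b = 2·55.1 = 110.2 and max(D) = 2·99.8 = 199.6.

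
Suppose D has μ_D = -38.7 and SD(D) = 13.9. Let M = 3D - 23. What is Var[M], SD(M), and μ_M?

Var[M] = 1738.89, SD(M) = 41.7, μ_M = -139.1

M = 3D - 23 is linear with a = 3, b = -23.
Var[D] = 13.9² = 193.21.
Var[M] = a²·Var[D] = 3²·193.21 = 1738.89 (the additive constant -23 does not affect variance).
SD(M) = |a|·SD(D) = |3|·13.9 = 41.7.
μ_M = a·μ_D + b = 3·(-38.7) + (-23) = -139.1.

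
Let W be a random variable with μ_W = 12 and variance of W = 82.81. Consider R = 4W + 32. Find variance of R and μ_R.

R = 4W + 32 is linear with a = 4, b = 32.
variance of R = a²·variance of W = 4²·82.81 = 1324.96 (the additive constant 32 does not affect variance).
μ_R = a·μ_W + b = 4·12 + 32 = 80.

variance of R = 1324.96, μ_R = 80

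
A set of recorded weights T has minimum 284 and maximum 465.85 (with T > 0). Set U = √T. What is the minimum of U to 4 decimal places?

min(U) = 16.8523

√T is increasing on this domain, so min(U) comes from min(T) = 284: min(U) = √(284) ≈ 16.8523.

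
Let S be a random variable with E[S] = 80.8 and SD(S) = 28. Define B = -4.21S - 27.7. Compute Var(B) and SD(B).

Var(B) = 13895.6944, SD(B) = 117.88

B = -4.21S - 27.7 is linear with a = -4.21, b = -27.7.
Var(S) = 28² = 784.
Var(B) = a²·Var(S) = (-4.21)²·784 = 13895.6944 (the additive constant -27.7 does not affect variance).
SD(B) = |a|·SD(S) = |-4.21|·28 = 117.88.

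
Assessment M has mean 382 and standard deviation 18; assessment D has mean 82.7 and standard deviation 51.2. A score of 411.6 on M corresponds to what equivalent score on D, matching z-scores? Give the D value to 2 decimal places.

z = (411.6 − 382)/18 ≈ 1.6444.
D = 82.7 + z·51.2 = 82.7 + (411.6 − 382)·51.2/18 ≈ 166.90.

D = 166.90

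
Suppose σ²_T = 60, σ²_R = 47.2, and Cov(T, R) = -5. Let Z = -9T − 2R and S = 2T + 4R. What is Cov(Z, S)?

Cov(Z, S) = -1257.6

By bilinearity, Cov(Z, S) = ac·σ²_T + bd·σ²_R + (ad+bc)·Cov(T, R), with a=-9, b=-2, c=2, d=4.
ac·σ²_T = (-9)·2·60 = -1080
bd·σ²_R = (-2)·4·47.2 = -377.6
(ad+bc)·Cov(T, R) = (-40)·(-5) = 200
Cov(Z, S) = -1080 + (-377.6) + 200 = -1257.6.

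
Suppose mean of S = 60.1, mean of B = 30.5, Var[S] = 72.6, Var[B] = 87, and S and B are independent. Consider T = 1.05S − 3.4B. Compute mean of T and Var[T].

mean of T = 1.05·mean of S + (-3.4)·mean of B = 1.05·60.1 + (-3.4)·30.5 = -40.595.
Var[T] = a²·Var[S] + b²·Var[B] + 2ab·Cov(S, B) with a = 1.05, b = -3.4.
Independence gives Cov(S, B) = 0.
= 1.05²·72.6 + (-3.4)²·87 + 2·1.05·(-3.4)·0
= 80.0415 + 1005.72 + 0 = 1085.7615.

mean of T = -40.595, Var[T] = 1085.7615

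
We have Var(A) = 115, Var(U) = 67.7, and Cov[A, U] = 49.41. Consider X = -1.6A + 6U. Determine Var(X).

Var(X) = 1782.928

Var(X) = a²·Var(A) + b²·Var(U) + 2ab·Cov[A, U] with a = -1.6, b = 6.
= (-1.6)²·115 + 6²·67.7 + 2·(-1.6)·6·49.41
= 294.4 + 2437.2 + (-948.672) = 1782.928.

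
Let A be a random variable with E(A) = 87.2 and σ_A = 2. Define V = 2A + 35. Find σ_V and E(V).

V = 2A + 35 is linear with a = 2, b = 35.
σ_V = |a|·σ_A = |2|·2 = 4.
E(V) = a·E(A) + b = 2·87.2 + 35 = 209.4.

σ_V = 4, E(V) = 209.4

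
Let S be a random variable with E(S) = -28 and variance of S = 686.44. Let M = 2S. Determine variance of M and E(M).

variance of M = 2745.76, E(M) = -56

M = 2S is linear with a = 2, b = 0.
variance of M = a²·variance of S = 2²·686.44 = 2745.76.
E(M) = a·E(S) + b = 2·(-28) = -56.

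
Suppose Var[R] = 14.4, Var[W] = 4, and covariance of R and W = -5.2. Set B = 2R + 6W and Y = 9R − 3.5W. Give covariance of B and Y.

covariance of B and Y = -69.2

By bilinearity, covariance of B and Y = ac·Var[R] + bd·Var[W] + (ad+bc)·covariance of R and W, with a=2, b=6, c=9, d=-3.5.
ac·Var[R] = 2·9·14.4 = 259.2
bd·Var[W] = 6·(-3.5)·4 = -84
(ad+bc)·covariance of R and W = (47)·(-5.2) = -244.4
covariance of B and Y = 259.2 + (-84) + (-244.4) = -69.2.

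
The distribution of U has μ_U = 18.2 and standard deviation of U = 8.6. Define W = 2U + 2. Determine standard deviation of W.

standard deviation of W = 17.2

W = 2U + 2 is linear with a = 2, b = 2.
standard deviation of W = |a|·standard deviation of U = |2|·8.6 = 17.2.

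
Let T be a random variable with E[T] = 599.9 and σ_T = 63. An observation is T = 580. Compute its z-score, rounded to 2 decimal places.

z = (T − E[T]) / σ_T = (580 − 599.9) / 63 ≈ -0.32.

z = -0.32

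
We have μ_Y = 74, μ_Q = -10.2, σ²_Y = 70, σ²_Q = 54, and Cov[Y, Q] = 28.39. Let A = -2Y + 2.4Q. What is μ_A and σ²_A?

μ_A = (-2)·μ_Y + 2.4·μ_Q = (-2)·74 + 2.4·(-10.2) = -172.48.
σ²_A = a²·σ²_Y + b²·σ²_Q + 2ab·Cov[Y, Q] with a = -2, b = 2.4.
= (-2)²·70 + 2.4²·54 + 2·(-2)·2.4·28.39
= 280 + 311.04 + (-272.544) = 318.496.

μ_A = -172.48, σ²_A = 318.496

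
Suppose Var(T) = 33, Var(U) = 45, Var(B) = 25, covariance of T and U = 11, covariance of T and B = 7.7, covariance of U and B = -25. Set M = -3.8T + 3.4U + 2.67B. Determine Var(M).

Var(M) = a²·Var(T) + b²·Var(U) + c²·Var(B) + 2ab·covariance of T and U + 2ac·covariance of T and B + 2bc·covariance of U and B, with a = -3.8, b = 3.4, c = 2.67.
= 476.52 + 520.2 + 178.2225 + (-284.24) + (-156.2484) + (-453.9)
= 280.5541.

Var(M) = 280.5541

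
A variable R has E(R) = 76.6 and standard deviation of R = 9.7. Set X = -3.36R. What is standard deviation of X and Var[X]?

X = -3.36R is linear with a = -3.36, b = 0.
standard deviation of X = |a|·standard deviation of R = |-3.36|·9.7 = 32.592.
Var[R] = 9.7² = 94.09.
Var[X] = a²·Var[R] = (-3.36)²·94.09 = 1062.238464.

standard deviation of X = 32.592, Var[X] = 1062.238464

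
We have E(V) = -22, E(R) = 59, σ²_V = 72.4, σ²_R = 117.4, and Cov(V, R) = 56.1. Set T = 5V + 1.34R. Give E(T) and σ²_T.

E(T) = -30.94, σ²_T = 2772.54344

E(T) = 5·E(V) + 1.34·E(R) = 5·(-22) + 1.34·59 = -30.94.
σ²_T = a²·σ²_V + b²·σ²_R + 2ab·Cov(V, R) with a = 5, b = 1.34.
= 5²·72.4 + 1.34²·117.4 + 2·5·1.34·56.1
= 1810 + 210.80344 + 751.74 = 2772.54344.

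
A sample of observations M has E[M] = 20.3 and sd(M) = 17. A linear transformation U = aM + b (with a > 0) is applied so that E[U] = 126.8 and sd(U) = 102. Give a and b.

sd(U) = a·sd(M) (a > 0), so a = 102/17 = 6.
E[U] = a·E[M] + b, so b = 126.8 − 6·20.3 = 5.

a = 6, b = 5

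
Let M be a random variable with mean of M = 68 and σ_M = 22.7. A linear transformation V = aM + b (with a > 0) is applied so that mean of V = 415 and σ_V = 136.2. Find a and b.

a = 6, b = 7

σ_V = a·σ_M (a > 0), so a = 136.2/22.7 = 6.
mean of V = a·mean of M + b, so b = 415 − 6·68 = 7.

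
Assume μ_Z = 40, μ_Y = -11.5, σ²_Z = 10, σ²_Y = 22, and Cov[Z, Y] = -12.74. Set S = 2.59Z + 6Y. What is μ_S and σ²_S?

μ_S = 2.59·μ_Z + 6·μ_Y = 2.59·40 + 6·(-11.5) = 34.6.
σ²_S = a²·σ²_Z + b²·σ²_Y + 2ab·Cov[Z, Y] with a = 2.59, b = 6.
= 2.59²·10 + 6²·22 + 2·2.59·6·(-12.74)
= 67.081 + 792 + (-395.9592) = 463.1218.

μ_S = 34.6, σ²_S = 463.1218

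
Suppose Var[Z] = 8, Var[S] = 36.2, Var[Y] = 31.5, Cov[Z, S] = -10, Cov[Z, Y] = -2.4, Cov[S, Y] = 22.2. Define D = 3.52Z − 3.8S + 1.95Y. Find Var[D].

Var[D] = a²·Var[Z] + b²·Var[S] + c²·Var[Y] + 2ab·Cov[Z, S] + 2ac·Cov[Z, Y] + 2bc·Cov[S, Y], with a = 3.52, b = -3.8, c = 1.95.
= 99.1232 + 522.728 + 119.77875 + 267.52 + (-32.9472) + (-329.004)
= 647.19875.

Var[D] = 647.19875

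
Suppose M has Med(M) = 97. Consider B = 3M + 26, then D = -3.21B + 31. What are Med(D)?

Med(D) = -986.57

Med(B) = 3·97 + 26 = 317.
Med(D) = (-3.21)·317 + 31 = -986.57.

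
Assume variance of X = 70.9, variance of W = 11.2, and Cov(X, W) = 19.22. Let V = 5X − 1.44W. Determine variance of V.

variance of V = a²·variance of X + b²·variance of W + 2ab·Cov(X, W) with a = 5, b = -1.44.
= 5²·70.9 + (-1.44)²·11.2 + 2·5·(-1.44)·19.22
= 1772.5 + 23.22432 + (-276.768) = 1518.95632.

variance of V = 1518.95632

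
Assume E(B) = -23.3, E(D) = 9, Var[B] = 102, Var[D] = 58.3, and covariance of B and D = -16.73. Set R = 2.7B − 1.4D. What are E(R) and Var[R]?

E(R) = 2.7·E(B) + (-1.4)·E(D) = 2.7·(-23.3) + (-1.4)·9 = -75.51.
Var[R] = a²·Var[B] + b²·Var[D] + 2ab·covariance of B and D with a = 2.7, b = -1.4.
= 2.7²·102 + (-1.4)²·58.3 + 2·2.7·(-1.4)·(-16.73)
= 743.58 + 114.268 + 126.4788 = 984.3268.

E(R) = -75.51, Var[R] = 984.3268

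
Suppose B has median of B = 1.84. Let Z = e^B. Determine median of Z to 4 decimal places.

e^B is monotone on this domain, so median of Z = exp(1.84) ≈ 6.2965.

median of Z = 6.2965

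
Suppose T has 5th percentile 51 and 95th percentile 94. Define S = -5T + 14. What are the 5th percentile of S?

5th percentile of S = -456

Since a = -5 < 0 the transformation is decreasing, reversing order: the 5th percentile of S corresponds to the 95th percentile of T.
So P_{5}(S) = a·P_{95}(T) + b = (-5)·94 + 14 = -456.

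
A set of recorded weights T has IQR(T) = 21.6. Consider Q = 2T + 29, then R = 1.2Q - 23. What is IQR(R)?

IQR(Q) = |2|·21.6 = 43.2.
IQR(R) = |1.2|·43.2 = 51.84.

IQR(R) = 51.84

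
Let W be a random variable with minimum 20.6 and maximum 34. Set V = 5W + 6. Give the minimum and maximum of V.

min(V) = 109, max(V) = 176

a = 5 > 0, so min(V) = a·min(W)+b = 5·20.6 + 6 = 109 and max(V) = 5·34 + 6 = 176.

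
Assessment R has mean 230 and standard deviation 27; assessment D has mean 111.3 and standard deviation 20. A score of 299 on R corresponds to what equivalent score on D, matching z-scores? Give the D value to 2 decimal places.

z = (299 − 230)/27 ≈ 2.5556.
D = 111.3 + z·20 = 111.3 + (299 − 230)·20/27 ≈ 162.41.

D = 162.41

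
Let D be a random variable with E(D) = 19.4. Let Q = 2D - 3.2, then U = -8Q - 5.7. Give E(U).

E(Q) = 2·19.4 + (-3.2) = 35.6.
E(U) = (-8)·35.6 + (-5.7) = -290.5.

E(U) = -290.5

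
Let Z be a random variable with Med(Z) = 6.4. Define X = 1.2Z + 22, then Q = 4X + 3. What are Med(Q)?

Med(Q) = 121.72

Med(X) = 1.2·6.4 + 22 = 29.68.
Med(Q) = 4·29.68 + 3 = 121.72.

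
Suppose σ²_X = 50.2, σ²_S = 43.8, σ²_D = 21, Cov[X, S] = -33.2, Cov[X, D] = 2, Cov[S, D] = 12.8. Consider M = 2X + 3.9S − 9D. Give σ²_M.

σ²_M = 1079.518

σ²_M = a²·σ²_X + b²·σ²_S + c²·σ²_D + 2ab·Cov[X, S] + 2ac·Cov[X, D] + 2bc·Cov[S, D], with a = 2, b = 3.9, c = -9.
= 200.8 + 666.198 + 1701 + (-517.92) + (-72) + (-898.56)
= 1079.518.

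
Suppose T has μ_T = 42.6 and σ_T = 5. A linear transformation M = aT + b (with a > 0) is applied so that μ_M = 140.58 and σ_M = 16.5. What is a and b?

a = 3.3, b = 0

σ_M = a·σ_T (a > 0), so a = 16.5/5 = 3.3.
μ_M = a·μ_T + b, so b = 140.58 − 3.3·42.6 = 0.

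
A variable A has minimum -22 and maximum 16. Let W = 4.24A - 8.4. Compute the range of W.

Range of A = 16 − (-22) = 38.
Range(W) = |a|·Range(A) = |4.24|·38 = 161.12.

Range(W) = 161.12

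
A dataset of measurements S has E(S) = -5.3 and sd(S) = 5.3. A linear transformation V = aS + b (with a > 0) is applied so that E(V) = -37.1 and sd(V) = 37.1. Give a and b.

a = 7, b = 0

sd(V) = a·sd(S) (a > 0), so a = 37.1/5.3 = 7.
E(V) = a·E(S) + b, so b = -37.1 − 7·(-5.3) = 0.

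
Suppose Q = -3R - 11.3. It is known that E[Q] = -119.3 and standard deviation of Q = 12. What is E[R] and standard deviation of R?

E[R] = 36, standard deviation of R = 4

From Q = -3R - 11.3: E[Q] = a·E[R] + b, so E[R] = (E[Q] − b)/a = (-119.3 − (-11.3))/(-3) = 36.
standard deviation of Q = |a|·standard deviation of R, so standard deviation of R = 12/|-3| = 4.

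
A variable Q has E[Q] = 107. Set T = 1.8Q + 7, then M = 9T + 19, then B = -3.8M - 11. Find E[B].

E[B] = -6909.52

E[T] = 1.8·107 + 7 = 199.6.
E[M] = 9·199.6 + 19 = 1815.4.
E[B] = (-3.8)·1815.4 + (-11) = -6909.52.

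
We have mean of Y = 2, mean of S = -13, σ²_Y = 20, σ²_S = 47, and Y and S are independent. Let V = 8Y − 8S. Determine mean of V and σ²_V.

mean of V = 8·mean of Y + (-8)·mean of S = 8·2 + (-8)·(-13) = 120.
σ²_V = a²·σ²_Y + b²·σ²_S + 2ab·Cov(Y, S) with a = 8, b = -8.
Independence gives Cov(Y, S) = 0.
= 8²·20 + (-8)²·47 + 2·8·(-8)·0
= 1280 + 3008 + 0 = 4288.

mean of V = 120, σ²_V = 4288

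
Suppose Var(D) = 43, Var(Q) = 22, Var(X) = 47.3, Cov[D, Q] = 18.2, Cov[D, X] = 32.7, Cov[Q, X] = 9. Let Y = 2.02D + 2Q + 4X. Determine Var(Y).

Var(Y) = a²·Var(D) + b²·Var(Q) + c²·Var(X) + 2ab·Cov[D, Q] + 2ac·Cov[D, X] + 2bc·Cov[Q, X], with a = 2.02, b = 2, c = 4.
= 175.4572 + 88 + 756.8 + 147.056 + 528.432 + 144
= 1839.7452.

Var(Y) = 1839.7452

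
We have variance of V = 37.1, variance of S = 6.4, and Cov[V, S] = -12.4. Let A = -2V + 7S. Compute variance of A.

variance of A = a²·variance of V + b²·variance of S + 2ab·Cov[V, S] with a = -2, b = 7.
= (-2)²·37.1 + 7²·6.4 + 2·(-2)·7·(-12.4)
= 148.4 + 313.6 + 347.2 = 809.2.

variance of A = 809.2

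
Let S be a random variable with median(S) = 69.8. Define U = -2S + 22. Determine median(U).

median(U) = -117.6

A linear map preserves order up to sign, so median(U) = a·median(S) + b = (-2)·69.8 + 22 = -117.6.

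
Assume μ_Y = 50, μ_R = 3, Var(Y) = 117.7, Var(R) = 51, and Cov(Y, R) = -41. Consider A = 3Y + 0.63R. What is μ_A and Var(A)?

μ_A = 3·μ_Y + 0.63·μ_R = 3·50 + 0.63·3 = 151.89.
Var(A) = a²·Var(Y) + b²·Var(R) + 2ab·Cov(Y, R) with a = 3, b = 0.63.
= 3²·117.7 + 0.63²·51 + 2·3·0.63·(-41)
= 1059.3 + 20.2419 + (-154.98) = 924.5619.

μ_A = 151.89, Var(A) = 924.5619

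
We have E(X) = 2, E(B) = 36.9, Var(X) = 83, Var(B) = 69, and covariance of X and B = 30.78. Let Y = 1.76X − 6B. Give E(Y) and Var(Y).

E(Y) = 1.76·E(X) + (-6)·E(B) = 1.76·2 + (-6)·36.9 = -217.88.
Var(Y) = a²·Var(X) + b²·Var(B) + 2ab·covariance of X and B with a = 1.76, b = -6.
= 1.76²·83 + (-6)²·69 + 2·1.76·(-6)·30.78
= 257.1008 + 2484 + (-650.0736) = 2091.0272.

E(Y) = -217.88, Var(Y) = 2091.0272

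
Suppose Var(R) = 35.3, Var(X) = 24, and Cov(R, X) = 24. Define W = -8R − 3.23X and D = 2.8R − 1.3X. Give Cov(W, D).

By bilinearity, Cov(W, D) = ac·Var(R) + bd·Var(X) + (ad+bc)·Cov(R, X), with a=-8, b=-3.23, c=2.8, d=-1.3.
ac·Var(R) = (-8)·2.8·35.3 = -790.72
bd·Var(X) = (-3.23)·(-1.3)·24 = 100.776
(ad+bc)·Cov(R, X) = (1.356)·24 = 32.544
Cov(W, D) = -790.72 + 100.776 + 32.544 = -657.4.

Cov(W, D) = -657.4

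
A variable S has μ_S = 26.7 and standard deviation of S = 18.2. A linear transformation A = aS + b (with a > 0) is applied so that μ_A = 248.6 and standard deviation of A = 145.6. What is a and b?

standard deviation of A = a·standard deviation of S (a > 0), so a = 145.6/18.2 = 8.
μ_A = a·μ_S + b, so b = 248.6 − 8·26.7 = 35.

a = 8, b = 35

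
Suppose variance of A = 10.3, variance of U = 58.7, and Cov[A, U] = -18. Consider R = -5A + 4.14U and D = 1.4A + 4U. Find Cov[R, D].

By bilinearity, Cov[R, D] = ac·variance of A + bd·variance of U + (ad+bc)·Cov[A, U], with a=-5, b=4.14, c=1.4, d=4.
ac·variance of A = (-5)·1.4·10.3 = -72.1
bd·variance of U = 4.14·4·58.7 = 972.072
(ad+bc)·Cov[A, U] = (-14.204)·(-18) = 255.672
Cov[R, D] = -72.1 + 972.072 + 255.672 = 1155.644.

Cov[R, D] = 1155.644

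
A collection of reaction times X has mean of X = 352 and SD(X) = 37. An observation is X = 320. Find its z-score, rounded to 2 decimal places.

z = -0.86

z = (X − mean of X) / SD(X) = (320 − 352) / 37 ≈ -0.86.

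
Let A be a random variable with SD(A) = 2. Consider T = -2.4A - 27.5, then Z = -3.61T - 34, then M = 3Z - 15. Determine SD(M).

SD(M) = 51.984

SD(T) = |-2.4|·2 = 4.8.
SD(Z) = |-3.61|·4.8 = 17.328.
SD(M) = |3|·17.328 = 51.984.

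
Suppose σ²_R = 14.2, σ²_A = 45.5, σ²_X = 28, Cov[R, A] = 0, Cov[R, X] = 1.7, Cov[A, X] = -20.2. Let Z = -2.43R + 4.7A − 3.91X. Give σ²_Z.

σ²_Z = a²·σ²_R + b²·σ²_A + c²·σ²_X + 2ab·Cov[R, A] + 2ac·Cov[R, X] + 2bc·Cov[A, X], with a = -2.43, b = 4.7, c = -3.91.
= 83.84958 + 1005.095 + 428.0668 + 0 + 32.30442 + 742.4308
= 2291.7466.

σ²_Z = 2291.7466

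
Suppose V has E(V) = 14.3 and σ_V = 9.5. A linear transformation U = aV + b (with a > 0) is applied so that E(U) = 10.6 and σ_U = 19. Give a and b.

a = 2, b = -18

σ_U = a·σ_V (a > 0), so a = 19/9.5 = 2.
E(U) = a·E(V) + b, so b = 10.6 − 2·14.3 = -18.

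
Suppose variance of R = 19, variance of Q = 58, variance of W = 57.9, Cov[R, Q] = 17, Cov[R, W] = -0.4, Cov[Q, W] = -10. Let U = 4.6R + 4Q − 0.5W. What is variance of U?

variance of U = 2011.955

variance of U = a²·variance of R + b²·variance of Q + c²·variance of W + 2ab·Cov[R, Q] + 2ac·Cov[R, W] + 2bc·Cov[Q, W], with a = 4.6, b = 4, c = -0.5.
= 402.04 + 928 + 14.475 + 625.6 + 1.84 + 40
= 2011.955.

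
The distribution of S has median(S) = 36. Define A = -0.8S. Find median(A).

A linear map preserves order up to sign, so median(A) = a·median(S) + b = (-0.8)·36 = -28.8.

median(A) = -28.8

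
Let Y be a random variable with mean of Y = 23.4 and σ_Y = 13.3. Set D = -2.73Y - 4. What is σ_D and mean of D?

σ_D = 36.309, mean of D = -67.882

D = -2.73Y - 4 is linear with a = -2.73, b = -4.
σ_D = |a|·σ_Y = |-2.73|·13.3 = 36.309.
mean of D = a·mean of Y + b = (-2.73)·23.4 + (-4) = -67.882.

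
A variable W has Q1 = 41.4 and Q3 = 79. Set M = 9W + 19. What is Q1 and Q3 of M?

Q1(M) = 391.6, Q3(M) = 730

a = 9 > 0: Q1(M) = a·Q1(W)+b = 391.6, Q3(M) = a·Q3(W)+b = 730.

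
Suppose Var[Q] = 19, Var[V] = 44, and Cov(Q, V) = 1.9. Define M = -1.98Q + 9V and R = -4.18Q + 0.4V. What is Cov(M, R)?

Cov(M, R) = 242.6688

By bilinearity, Cov(M, R) = ac·Var[Q] + bd·Var[V] + (ad+bc)·Cov(Q, V), with a=-1.98, b=9, c=-4.18, d=0.4.
ac·Var[Q] = (-1.98)·(-4.18)·19 = 157.2516
bd·Var[V] = 9·0.4·44 = 158.4
(ad+bc)·Cov(Q, V) = (-38.412)·1.9 = -72.9828
Cov(M, R) = 157.2516 + 158.4 + (-72.9828) = 242.6688.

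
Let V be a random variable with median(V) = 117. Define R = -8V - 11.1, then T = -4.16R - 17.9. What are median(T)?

median(R) = (-8)·117 + (-11.1) = -947.1.
median(T) = (-4.16)·(-947.1) + (-17.9) = 3922.036.

median(T) = 3922.036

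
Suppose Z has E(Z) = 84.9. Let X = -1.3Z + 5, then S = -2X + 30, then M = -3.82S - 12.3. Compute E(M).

E(M) = -931.9268

E(X) = (-1.3)·84.9 + 5 = -105.37.
E(S) = (-2)·(-105.37) + 30 = 240.74.
E(M) = (-3.82)·240.74 + (-12.3) = -931.9268.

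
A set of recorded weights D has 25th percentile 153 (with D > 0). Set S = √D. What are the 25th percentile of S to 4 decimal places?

√D is increasing, so P_{25}(S) = g(P_{25}(D)) ≈ 12.3693.

25th percentile of S = 12.3693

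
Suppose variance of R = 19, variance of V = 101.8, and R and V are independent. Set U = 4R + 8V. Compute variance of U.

variance of U = 6819.2

variance of U = a²·variance of R + b²·variance of V + 2ab·Cov(R, V) with a = 4, b = 8.
Independence gives Cov(R, V) = 0.
= 4²·19 + 8²·101.8 + 2·4·8·0
= 304 + 6515.2 + 0 = 6819.2.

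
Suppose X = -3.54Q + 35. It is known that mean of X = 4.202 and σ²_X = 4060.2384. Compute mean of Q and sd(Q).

From X = -3.54Q + 35: mean of X = a·mean of Q + b, so mean of Q = (mean of X − b)/a = (4.202 − 35)/(-3.54) = 8.7.
sd(X) = √4060.2384 = 63.72.
sd(X) = |a|·sd(Q), so sd(Q) = 63.72/|-3.54| = 18.

mean of Q = 8.7, sd(Q) = 18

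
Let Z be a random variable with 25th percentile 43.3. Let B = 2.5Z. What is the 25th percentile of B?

Since a = 2.5 > 0 the transformation is increasing, so the 25th percentile of B = a·(P_{25} of Z) + b = 2.5·43.3 = 108.25.

25th percentile of B = 108.25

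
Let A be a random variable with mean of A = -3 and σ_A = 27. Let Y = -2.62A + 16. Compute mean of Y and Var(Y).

mean of Y = 23.86, Var(Y) = 5004.1476

Y = -2.62A + 16 is linear with a = -2.62, b = 16.
mean of Y = a·mean of A + b = (-2.62)·(-3) + 16 = 23.86.
Var(A) = 27² = 729.
Var(Y) = a²·Var(A) = (-2.62)²·729 = 5004.1476 (the additive constant 16 does not affect variance).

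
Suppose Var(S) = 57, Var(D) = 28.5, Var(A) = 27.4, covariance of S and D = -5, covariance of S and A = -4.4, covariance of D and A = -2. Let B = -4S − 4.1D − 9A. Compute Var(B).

Var(B) = 2982.085

Var(B) = a²·Var(S) + b²·Var(D) + c²·Var(A) + 2ab·covariance of S and D + 2ac·covariance of S and A + 2bc·covariance of D and A, with a = -4, b = -4.1, c = -9.
= 912 + 479.085 + 2219.4 + (-164) + (-316.8) + (-147.6)
= 2982.085.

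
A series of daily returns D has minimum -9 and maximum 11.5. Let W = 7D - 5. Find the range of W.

Range(W) = 143.5

Range of D = 11.5 − (-9) = 20.5.
Range(W) = |a|·Range(D) = |7|·20.5 = 143.5.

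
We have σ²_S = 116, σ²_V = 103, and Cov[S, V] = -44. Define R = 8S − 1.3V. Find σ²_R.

σ²_R = 8513.27

σ²_R = a²·σ²_S + b²·σ²_V + 2ab·Cov[S, V] with a = 8, b = -1.3.
= 8²·116 + (-1.3)²·103 + 2·8·(-1.3)·(-44)
= 7424 + 174.07 + 915.2 = 8513.27.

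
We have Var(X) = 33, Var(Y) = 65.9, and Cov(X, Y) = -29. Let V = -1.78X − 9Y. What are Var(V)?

Var(V) = 4513.2972

Var(V) = a²·Var(X) + b²·Var(Y) + 2ab·Cov(X, Y) with a = -1.78, b = -9.
= (-1.78)²·33 + (-9)²·65.9 + 2·(-1.78)·(-9)·(-29)
= 104.5572 + 5337.9 + (-929.16) = 4513.2972.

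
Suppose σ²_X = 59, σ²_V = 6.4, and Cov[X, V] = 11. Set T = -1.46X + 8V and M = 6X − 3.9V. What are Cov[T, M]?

Cov[T, M] = -125.886

By bilinearity, Cov[T, M] = ac·σ²_X + bd·σ²_V + (ad+bc)·Cov[X, V], with a=-1.46, b=8, c=6, d=-3.9.
ac·σ²_X = (-1.46)·6·59 = -516.84
bd·σ²_V = 8·(-3.9)·6.4 = -199.68
(ad+bc)·Cov[X, V] = (53.694)·11 = 590.634
Cov[T, M] = -516.84 + (-199.68) + 590.634 = -125.886.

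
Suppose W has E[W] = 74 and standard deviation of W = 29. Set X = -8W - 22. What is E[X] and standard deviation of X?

E[X] = -614, standard deviation of X = 232

X = -8W - 22 is linear with a = -8, b = -22.
E[X] = a·E[W] + b = (-8)·74 + (-22) = -614.
standard deviation of X = |a|·standard deviation of W = |-8|·29 = 232.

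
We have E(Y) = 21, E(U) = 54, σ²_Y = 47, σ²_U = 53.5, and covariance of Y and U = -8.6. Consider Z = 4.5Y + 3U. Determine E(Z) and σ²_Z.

E(Z) = 256.5, σ²_Z = 1201.05

E(Z) = 4.5·E(Y) + 3·E(U) = 4.5·21 + 3·54 = 256.5.
σ²_Z = a²·σ²_Y + b²·σ²_U + 2ab·covariance of Y and U with a = 4.5, b = 3.
= 4.5²·47 + 3²·53.5 + 2·4.5·3·(-8.6)
= 951.75 + 481.5 + (-232.2) = 1201.05.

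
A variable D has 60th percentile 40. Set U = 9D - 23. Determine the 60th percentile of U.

60th percentile of U = 337

Since a = 9 > 0 the transformation is increasing, so the 60th percentile of U = a·(P_{60} of D) + b = 9·40 + (-23) = 337.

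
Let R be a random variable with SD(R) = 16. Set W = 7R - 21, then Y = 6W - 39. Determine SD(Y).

SD(W) = |7|·16 = 112.
SD(Y) = |6|·112 = 672.

SD(Y) = 672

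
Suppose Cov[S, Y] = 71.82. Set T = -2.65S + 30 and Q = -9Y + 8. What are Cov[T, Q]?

Cov[T, Q] = 1712.907

Cov[T, Q] = a·c·Cov[S, Y] = (-2.65)·(-9)·71.82 = 1712.907. Additive constants drop out.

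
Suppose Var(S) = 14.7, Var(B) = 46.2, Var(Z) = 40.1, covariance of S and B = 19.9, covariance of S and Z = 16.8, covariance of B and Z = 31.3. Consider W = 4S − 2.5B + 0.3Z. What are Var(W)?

Var(W) = 122.929

Var(W) = a²·Var(S) + b²·Var(B) + c²·Var(Z) + 2ab·covariance of S and B + 2ac·covariance of S and Z + 2bc·covariance of B and Z, with a = 4, b = -2.5, c = 0.3.
= 235.2 + 288.75 + 3.609 + (-398) + 40.32 + (-46.95)
= 122.929.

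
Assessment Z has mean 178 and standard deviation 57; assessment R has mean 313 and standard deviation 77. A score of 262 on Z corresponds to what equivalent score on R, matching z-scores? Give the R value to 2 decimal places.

R = 426.47

z = (262 − 178)/57 ≈ 1.4737.
R = 313 + z·77 = 313 + (262 − 178)·77/57 ≈ 426.47.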